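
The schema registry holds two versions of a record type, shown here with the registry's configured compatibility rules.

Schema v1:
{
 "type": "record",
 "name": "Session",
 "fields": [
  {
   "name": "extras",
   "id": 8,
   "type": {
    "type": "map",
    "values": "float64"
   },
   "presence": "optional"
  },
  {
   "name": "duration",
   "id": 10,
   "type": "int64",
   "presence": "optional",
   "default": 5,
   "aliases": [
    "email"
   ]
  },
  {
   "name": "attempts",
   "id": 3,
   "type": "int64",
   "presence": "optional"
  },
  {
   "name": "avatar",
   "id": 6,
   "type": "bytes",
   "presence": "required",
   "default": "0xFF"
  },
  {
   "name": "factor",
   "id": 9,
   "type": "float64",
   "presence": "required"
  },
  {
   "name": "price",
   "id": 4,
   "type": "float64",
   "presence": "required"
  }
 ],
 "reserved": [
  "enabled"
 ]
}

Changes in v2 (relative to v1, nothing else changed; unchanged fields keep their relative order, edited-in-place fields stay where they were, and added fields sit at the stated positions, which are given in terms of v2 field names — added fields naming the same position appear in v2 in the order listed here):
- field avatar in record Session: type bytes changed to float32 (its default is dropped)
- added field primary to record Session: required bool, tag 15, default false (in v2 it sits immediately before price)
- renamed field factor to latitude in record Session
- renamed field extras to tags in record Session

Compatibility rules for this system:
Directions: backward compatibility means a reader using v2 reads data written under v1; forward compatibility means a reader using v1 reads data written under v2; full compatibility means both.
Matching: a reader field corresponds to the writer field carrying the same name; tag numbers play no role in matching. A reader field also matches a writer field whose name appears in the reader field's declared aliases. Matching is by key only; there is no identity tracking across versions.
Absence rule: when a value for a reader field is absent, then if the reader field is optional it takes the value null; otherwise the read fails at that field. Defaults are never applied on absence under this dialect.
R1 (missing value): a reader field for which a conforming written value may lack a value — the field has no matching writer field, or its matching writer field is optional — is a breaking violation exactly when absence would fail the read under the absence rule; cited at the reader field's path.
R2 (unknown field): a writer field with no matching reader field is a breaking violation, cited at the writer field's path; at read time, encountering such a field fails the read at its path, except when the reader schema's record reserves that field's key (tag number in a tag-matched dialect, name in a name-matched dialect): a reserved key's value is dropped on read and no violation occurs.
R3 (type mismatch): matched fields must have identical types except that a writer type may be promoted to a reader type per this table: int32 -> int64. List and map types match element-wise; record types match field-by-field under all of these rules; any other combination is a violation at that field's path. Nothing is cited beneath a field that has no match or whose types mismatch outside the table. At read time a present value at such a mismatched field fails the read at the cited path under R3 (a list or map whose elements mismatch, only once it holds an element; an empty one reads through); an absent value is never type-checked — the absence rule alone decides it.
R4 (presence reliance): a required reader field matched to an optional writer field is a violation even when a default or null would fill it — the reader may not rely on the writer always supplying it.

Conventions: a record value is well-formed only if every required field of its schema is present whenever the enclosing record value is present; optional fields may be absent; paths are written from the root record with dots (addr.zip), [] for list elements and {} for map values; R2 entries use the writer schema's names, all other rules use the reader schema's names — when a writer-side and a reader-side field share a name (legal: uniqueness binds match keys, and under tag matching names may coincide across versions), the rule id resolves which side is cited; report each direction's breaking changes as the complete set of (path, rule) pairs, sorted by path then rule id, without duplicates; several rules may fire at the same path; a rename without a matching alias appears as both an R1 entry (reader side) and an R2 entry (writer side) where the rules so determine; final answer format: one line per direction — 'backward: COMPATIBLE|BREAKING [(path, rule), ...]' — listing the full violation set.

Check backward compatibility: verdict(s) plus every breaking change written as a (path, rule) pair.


in Session below, arrows point writer -> reader
checking backward for Session: reader v2 against writer v1:
  tags: no writer-side match
  duration: paired with writer duration (int64 -> int64; writer optional)
  attempts: paired with writer attempts (int64 -> int64; writer optional)
  avatar: paired with writer avatar (bytes -> float32; writer required)
  latitude: no writer-side match
  primary: no writer-side match
  price: paired with writer price (float64 -> float64; writer required)
  leftover writer field: extras
  leftover writer field: factor
  violation R3 at avatar
  violation R2 at extras
  violation R2 at factor
  violation R1 at latitude
  violation R1 at primary
  => 5 violation(s): backward is BREAKING for Session

backward: BREAKING [(avatar, R3), (extras, R2), (factor, R2), (latitude, R1), (primary, R1)]


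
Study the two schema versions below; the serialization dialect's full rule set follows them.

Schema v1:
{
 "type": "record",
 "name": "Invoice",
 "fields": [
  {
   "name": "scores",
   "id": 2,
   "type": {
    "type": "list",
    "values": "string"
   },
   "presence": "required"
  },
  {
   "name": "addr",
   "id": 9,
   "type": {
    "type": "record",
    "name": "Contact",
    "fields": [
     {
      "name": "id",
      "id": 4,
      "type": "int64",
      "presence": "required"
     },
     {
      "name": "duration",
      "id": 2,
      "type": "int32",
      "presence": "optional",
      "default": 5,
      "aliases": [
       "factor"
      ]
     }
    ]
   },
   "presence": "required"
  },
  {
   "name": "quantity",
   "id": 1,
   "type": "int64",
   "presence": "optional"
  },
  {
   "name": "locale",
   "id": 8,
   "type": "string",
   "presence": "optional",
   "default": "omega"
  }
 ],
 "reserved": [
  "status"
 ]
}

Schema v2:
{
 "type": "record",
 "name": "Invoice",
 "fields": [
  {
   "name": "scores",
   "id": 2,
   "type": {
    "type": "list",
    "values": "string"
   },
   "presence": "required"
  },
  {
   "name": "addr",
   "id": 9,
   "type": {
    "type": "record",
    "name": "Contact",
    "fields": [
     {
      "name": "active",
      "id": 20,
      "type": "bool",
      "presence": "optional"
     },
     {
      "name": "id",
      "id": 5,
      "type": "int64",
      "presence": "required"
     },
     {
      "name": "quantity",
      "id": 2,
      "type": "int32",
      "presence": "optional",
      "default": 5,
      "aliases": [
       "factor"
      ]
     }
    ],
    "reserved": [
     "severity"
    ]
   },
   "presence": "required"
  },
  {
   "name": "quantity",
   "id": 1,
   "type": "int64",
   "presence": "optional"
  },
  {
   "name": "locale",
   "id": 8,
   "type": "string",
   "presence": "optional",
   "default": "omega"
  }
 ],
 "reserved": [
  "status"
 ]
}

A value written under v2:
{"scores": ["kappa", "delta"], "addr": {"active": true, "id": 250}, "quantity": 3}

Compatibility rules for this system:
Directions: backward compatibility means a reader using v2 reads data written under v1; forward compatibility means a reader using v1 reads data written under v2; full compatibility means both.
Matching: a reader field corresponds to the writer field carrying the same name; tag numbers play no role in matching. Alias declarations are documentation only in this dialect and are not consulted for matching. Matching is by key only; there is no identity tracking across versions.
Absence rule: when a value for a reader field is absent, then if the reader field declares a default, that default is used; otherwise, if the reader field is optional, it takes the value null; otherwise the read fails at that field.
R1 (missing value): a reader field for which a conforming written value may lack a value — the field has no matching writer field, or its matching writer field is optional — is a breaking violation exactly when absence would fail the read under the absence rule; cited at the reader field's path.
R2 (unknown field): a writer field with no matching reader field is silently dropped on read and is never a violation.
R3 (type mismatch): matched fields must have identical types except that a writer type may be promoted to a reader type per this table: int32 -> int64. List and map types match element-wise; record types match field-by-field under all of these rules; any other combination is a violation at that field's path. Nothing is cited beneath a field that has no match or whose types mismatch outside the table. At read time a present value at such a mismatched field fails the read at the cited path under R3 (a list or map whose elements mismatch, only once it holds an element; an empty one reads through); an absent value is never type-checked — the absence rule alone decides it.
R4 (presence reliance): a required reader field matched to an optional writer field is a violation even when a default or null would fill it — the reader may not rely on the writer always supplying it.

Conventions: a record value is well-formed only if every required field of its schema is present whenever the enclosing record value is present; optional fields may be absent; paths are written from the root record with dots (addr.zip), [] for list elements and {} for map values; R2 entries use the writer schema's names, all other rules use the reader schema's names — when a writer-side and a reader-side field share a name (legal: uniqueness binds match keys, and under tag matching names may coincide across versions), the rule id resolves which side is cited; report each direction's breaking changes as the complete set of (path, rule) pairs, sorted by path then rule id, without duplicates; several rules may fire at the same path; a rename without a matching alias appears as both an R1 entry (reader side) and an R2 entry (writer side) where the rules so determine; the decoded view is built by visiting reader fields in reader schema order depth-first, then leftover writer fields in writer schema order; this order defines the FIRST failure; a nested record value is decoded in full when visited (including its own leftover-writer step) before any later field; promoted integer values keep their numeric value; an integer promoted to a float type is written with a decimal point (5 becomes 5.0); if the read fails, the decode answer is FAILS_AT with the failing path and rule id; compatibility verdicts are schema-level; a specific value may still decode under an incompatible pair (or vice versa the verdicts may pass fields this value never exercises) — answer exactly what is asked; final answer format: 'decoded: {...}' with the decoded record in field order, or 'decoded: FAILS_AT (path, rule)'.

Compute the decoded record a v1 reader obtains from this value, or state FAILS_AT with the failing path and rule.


decoded: {"scores": ["kappa", "delta"], "addr": {"id": 250, "duration": 5}, "quantity": 3, "locale": "omega"}

each type pair in Invoice: writer, then reader
decoding the Invoice value with the v1 reader:
  scores := ["kappa", "delta"]
  addr.id := 250
  addr.duration := 5 (missing; default applied)
  writer addr.active: no reader field; dropped
  quantity := 3
  locale := "omega" (missing; default applied)
  => decoded: {"scores": ["kappa", "delta"], "addr": {"id": 250, "duration": 5}, "quantity": 3, "locale": "omega"}
the rest of the Invoice diff is inert for this question:
  added field active to record Contact: optional bool, tag 20 (in v2 it sits immediately before id) -> inert under this dialect — no rule fires on Invoice and the result does not move
  renamed field duration to quantity in record Contact -> inert under this dialect — no rule fires on Invoice and the result does not move
  field id in record Contact: tag 4 changed to 5 -> inert under this dialect — no rule fires on Invoice and the result does not move


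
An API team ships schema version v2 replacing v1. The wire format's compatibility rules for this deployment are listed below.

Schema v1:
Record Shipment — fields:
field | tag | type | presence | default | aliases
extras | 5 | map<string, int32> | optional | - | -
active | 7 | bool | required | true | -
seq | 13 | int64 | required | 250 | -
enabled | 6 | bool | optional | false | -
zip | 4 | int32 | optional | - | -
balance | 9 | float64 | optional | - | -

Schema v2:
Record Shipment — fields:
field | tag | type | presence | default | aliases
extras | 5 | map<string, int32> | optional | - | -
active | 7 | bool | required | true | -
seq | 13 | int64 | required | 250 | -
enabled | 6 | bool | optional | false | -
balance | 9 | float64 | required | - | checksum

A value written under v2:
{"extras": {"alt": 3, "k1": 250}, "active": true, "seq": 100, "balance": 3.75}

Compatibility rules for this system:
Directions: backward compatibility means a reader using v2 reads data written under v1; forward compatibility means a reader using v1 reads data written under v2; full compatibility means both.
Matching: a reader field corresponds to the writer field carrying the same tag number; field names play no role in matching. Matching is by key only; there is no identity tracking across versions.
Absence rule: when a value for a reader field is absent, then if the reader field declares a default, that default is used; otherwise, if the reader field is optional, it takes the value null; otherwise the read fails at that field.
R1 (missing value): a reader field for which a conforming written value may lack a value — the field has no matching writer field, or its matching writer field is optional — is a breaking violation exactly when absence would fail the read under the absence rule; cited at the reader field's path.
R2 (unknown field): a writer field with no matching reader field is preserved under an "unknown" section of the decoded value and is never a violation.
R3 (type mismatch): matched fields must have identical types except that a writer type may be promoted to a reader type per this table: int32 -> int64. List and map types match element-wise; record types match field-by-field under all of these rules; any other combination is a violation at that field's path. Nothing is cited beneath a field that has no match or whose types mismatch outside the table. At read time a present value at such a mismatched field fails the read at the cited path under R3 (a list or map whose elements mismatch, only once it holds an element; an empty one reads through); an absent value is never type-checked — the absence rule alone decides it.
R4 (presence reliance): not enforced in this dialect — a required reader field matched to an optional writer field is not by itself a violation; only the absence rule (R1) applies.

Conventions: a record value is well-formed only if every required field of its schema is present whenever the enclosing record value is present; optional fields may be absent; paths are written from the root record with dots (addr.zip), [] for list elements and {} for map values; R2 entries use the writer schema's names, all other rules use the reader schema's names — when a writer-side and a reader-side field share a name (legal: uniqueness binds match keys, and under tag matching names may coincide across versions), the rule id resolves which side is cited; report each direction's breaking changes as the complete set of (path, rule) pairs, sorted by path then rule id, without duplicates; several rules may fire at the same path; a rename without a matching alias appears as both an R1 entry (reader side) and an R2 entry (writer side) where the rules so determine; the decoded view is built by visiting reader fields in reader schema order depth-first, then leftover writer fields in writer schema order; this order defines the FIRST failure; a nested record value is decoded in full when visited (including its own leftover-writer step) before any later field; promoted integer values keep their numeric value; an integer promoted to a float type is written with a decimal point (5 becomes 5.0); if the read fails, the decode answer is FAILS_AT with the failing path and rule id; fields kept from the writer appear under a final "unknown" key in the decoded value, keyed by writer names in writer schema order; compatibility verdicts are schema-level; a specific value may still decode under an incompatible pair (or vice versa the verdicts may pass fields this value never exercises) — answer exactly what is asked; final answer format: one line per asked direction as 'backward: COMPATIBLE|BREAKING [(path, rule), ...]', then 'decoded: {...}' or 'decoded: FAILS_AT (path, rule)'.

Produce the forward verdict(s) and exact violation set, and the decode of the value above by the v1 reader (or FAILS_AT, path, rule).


forward: COMPATIBLE []; decoded: {"extras": {"alt": 3, "k1": 250}, "active": true, "seq": 100, "enabled": false, "zip": null, "balance": 3.75}

each type pair in Shipment: writer, then reader
checking forward for Shipment: reader v1 against writer v2:
  extras: map<string, int32> -> map<string, int32>, writer optional; from extras
  active: bool -> bool, writer required; from active
  seq: int64 -> int64, writer required; from seq
  enabled: bool -> bool, writer optional; from enabled
  zip: no writer match
  balance: float64 -> float64, writer required; from balance
  nothing fires on Shipment: forward is COMPATIBLE
migrating the Shipment value to v1:
  extras := {"alt": 3, "k1": 250}
  active := true
  seq := 100
  enabled := false (no value, default fills)
  zip := null (not supplied -> null)
  balance := 3.75
  => decoded: {"extras": {"alt": 3, "k1": 250}, "active": true, "seq": 100, "enabled": false, "zip": null, "balance": 3.75}
remaining Shipment differences; none change what is asked:
  removed field zip from record Shipment -> no rule fires on it in Shipment's dialect; the asked verdict holds
  field balance in record Shipment: optional changed to required -> fires only in the backward direction of Shipment, which is not asked here


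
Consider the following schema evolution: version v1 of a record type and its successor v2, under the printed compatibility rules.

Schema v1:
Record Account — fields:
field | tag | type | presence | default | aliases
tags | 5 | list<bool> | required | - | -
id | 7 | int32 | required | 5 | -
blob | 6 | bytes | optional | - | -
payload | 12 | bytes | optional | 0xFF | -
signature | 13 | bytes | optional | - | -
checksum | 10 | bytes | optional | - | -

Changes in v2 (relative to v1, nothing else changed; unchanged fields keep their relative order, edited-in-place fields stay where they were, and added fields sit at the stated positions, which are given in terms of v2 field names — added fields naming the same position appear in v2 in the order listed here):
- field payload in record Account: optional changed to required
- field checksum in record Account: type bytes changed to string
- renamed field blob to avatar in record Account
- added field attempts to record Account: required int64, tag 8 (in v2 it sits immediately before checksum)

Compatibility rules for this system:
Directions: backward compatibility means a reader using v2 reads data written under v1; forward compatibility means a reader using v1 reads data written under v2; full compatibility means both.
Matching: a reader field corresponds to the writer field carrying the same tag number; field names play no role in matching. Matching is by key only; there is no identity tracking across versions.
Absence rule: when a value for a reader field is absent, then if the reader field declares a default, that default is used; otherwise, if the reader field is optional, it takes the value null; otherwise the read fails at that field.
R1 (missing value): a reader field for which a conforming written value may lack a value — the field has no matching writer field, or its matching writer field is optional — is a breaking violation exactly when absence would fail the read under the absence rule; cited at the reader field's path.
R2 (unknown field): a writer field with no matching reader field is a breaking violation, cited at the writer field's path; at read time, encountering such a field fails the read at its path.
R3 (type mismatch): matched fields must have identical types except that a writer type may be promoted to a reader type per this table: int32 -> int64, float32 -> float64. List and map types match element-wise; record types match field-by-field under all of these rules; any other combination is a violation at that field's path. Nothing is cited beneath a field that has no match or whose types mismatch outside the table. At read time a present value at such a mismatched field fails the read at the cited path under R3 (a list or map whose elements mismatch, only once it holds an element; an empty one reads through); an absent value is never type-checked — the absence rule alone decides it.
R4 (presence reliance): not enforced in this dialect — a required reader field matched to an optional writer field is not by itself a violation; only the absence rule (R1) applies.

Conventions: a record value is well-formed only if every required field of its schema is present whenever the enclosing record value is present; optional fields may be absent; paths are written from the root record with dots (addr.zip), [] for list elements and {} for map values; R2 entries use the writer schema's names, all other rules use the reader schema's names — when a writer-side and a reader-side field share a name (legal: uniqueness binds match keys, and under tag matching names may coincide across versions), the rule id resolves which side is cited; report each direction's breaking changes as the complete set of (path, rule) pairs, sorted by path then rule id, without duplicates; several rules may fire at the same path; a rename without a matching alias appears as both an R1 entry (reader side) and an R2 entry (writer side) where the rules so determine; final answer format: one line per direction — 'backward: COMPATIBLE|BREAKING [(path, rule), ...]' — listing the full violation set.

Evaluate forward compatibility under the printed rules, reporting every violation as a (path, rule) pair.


forward: BREAKING [(attempts, R2), (checksum, R3)]

the writer's type comes first in each Account pair
forward analysis of Account with v1 as reader and v2 as writer:
  tags: paired with writer tags (list<bool> -> list<bool>; writer required)
  id: paired with writer id (int32 -> int32; writer required)
  blob: paired with writer avatar (bytes -> bytes; writer optional)
  payload: paired with writer payload (bytes -> bytes; writer required)
  signature: paired with writer signature (bytes -> bytes; writer optional)
  checksum: paired with writer checksum (string -> bytes; writer optional)
  writer attempts: unknown to reader
  rule R2 violated at attempts
  rule R3 violated at checksum
  => 2 violation(s): forward is BREAKING for Account
checking off the Account differences that do not matter here:
  field payload in record Account: optional changed to required -> no rule fires on it in Account's dialect; the asked verdict holds
  renamed field blob to avatar in record Account -> no rule fires on it in Account's dialect; the asked verdict holds


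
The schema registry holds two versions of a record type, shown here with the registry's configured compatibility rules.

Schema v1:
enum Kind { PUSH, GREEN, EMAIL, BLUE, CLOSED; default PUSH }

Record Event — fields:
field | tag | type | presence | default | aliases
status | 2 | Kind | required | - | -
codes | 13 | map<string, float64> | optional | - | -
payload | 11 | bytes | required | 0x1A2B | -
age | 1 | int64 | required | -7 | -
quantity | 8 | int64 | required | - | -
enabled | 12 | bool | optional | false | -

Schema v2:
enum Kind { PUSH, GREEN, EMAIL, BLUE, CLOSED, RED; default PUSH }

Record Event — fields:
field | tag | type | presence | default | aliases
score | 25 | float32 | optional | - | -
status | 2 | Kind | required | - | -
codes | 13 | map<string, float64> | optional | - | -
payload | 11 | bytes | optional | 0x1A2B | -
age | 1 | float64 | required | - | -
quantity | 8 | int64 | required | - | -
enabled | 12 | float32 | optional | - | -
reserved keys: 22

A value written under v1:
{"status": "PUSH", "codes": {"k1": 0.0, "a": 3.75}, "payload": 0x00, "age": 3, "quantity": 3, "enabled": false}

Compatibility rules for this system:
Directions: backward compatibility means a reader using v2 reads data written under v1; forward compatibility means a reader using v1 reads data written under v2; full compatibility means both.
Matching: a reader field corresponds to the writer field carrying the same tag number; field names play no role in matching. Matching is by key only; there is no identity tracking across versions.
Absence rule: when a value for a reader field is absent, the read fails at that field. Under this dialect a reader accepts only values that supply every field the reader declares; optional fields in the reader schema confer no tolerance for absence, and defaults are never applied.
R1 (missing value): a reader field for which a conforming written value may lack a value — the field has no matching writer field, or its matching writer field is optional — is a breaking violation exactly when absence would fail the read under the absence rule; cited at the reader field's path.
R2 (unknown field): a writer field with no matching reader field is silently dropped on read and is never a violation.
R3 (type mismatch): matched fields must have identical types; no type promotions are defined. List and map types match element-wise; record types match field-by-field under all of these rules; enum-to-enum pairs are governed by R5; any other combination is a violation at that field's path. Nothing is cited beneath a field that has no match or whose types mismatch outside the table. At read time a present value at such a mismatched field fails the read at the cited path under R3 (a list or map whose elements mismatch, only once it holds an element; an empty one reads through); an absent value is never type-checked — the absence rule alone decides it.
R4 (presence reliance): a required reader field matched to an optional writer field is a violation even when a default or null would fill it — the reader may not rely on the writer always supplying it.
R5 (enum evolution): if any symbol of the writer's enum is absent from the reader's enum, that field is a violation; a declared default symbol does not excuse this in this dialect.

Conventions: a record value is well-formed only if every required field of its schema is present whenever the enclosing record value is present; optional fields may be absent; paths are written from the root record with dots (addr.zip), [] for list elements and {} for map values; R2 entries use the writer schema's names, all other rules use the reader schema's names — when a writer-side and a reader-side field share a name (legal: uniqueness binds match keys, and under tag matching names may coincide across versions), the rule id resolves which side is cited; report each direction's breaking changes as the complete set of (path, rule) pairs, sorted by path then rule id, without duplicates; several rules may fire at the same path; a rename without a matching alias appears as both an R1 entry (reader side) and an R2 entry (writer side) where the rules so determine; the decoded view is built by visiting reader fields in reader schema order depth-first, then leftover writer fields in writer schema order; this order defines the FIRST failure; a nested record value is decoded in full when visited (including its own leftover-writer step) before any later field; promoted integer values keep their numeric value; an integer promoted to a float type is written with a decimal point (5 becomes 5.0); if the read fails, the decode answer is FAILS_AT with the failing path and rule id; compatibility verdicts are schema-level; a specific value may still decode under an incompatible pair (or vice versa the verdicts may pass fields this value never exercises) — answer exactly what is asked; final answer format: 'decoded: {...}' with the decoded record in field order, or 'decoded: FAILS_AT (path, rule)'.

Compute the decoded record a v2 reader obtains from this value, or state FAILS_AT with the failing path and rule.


decoded: FAILS_AT (score, R1)

in Event below, arrows point writer -> reader
migrating the Event value to v2:
  read fails at score under R1 (no fill)
  => FAILS_AT (score, R1)
remaining Event differences; none change what is asked:
  field enabled in record Event: type bool changed to float32 (its default is dropped) -> matters for Event compatibility verdicts, not for this value's decode
  field payload in record Event: required changed to optional -> matters for Event compatibility verdicts, not for this value's decode
  field age in record Event: type int64 changed to float64 (its default is dropped) -> matters for Event compatibility verdicts, not for this value's decode
  enum Kind (field status in record Event): symbol RED added -> matters for Event compatibility verdicts, not for this value's decode


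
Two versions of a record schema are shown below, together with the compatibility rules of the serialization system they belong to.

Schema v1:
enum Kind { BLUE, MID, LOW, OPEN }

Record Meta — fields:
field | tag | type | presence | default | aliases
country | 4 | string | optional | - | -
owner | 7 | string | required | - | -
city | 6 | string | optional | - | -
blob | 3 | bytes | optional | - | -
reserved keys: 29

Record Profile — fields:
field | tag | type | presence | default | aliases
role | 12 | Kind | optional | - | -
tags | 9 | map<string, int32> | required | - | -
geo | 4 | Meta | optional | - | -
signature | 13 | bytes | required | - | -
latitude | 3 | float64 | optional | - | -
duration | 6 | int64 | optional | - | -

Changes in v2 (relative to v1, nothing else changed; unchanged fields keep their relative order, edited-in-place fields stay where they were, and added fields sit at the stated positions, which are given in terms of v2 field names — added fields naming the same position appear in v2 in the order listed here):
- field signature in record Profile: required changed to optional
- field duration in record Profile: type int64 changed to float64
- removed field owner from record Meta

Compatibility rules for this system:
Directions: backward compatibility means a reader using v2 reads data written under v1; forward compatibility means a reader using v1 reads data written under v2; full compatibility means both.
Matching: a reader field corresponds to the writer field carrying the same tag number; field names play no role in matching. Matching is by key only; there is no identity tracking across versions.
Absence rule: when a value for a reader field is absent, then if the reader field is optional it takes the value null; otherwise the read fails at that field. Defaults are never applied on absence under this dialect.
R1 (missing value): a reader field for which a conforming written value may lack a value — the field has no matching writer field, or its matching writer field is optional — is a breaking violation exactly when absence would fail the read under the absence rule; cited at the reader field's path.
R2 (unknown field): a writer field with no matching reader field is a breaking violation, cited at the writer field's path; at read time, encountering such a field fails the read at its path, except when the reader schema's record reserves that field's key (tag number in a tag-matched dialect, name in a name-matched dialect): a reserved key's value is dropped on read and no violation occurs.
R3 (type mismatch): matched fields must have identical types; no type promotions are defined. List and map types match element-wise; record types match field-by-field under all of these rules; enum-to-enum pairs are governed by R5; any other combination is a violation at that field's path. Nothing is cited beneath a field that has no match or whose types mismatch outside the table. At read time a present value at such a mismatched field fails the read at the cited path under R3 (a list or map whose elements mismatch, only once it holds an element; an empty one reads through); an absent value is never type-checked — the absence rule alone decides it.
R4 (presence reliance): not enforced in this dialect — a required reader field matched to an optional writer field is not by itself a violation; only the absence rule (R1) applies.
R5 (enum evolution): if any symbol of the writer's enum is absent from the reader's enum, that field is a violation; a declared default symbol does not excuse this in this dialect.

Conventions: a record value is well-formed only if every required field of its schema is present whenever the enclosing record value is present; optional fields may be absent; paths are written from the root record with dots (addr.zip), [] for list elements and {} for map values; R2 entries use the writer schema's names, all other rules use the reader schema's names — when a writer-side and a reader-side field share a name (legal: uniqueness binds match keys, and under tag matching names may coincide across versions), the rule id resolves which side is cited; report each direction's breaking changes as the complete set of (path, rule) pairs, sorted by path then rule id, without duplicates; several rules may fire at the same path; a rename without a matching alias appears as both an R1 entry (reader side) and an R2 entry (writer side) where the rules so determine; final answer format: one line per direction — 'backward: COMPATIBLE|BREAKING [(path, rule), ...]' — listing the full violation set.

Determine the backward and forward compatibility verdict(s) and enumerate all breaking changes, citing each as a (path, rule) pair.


in Profile below, arrows point writer -> reader
checking backward for Profile: reader v2 against writer v1:
  role: Kind -> Kind, writer optional; from role
  tags: map<string, int32> -> map<string, int32>, writer required; from tags
  geo: Meta -> Meta, writer optional; from geo
  signature: bytes -> bytes, writer required; from signature
  latitude: float64 -> float64, writer optional; from latitude
  duration: int64 -> float64, writer optional; from duration
  geo.country: string -> string, writer optional; from geo.country
  geo.city: string -> string, writer optional; from geo.city
  geo.blob: bytes -> bytes, writer optional; from geo.blob
  geo.owner (writer side), unknown to reader
  violation R3 at duration
  violation R2 at geo.owner
  => 2 violation(s): backward is BREAKING for Profile
checking forward for Profile: reader v1 against writer v2:
  role: Kind -> Kind, writer optional; from role
  tags: map<string, int32> -> map<string, int32>, writer required; from tags
  geo: Meta -> Meta, writer optional; from geo
  signature: bytes -> bytes, writer optional; from signature
  latitude: float64 -> float64, writer optional; from latitude
  duration: float64 -> int64, writer optional; from duration
  geo.country: string -> string, writer optional; from geo.country
  geo.owner has no writer counterpart
  geo.city: string -> string, writer optional; from geo.city
  geo.blob: bytes -> bytes, writer optional; from geo.blob
  violation R3 at duration
  violation R1 at geo.owner
  violation R1 at signature
  => 3 violation(s): forward is BREAKING for Profile

backward: BREAKING [(duration, R3), (geo.owner, R2)]; forward: BREAKING [(duration, R3), (geo.owner, R1), (signature, R1)]


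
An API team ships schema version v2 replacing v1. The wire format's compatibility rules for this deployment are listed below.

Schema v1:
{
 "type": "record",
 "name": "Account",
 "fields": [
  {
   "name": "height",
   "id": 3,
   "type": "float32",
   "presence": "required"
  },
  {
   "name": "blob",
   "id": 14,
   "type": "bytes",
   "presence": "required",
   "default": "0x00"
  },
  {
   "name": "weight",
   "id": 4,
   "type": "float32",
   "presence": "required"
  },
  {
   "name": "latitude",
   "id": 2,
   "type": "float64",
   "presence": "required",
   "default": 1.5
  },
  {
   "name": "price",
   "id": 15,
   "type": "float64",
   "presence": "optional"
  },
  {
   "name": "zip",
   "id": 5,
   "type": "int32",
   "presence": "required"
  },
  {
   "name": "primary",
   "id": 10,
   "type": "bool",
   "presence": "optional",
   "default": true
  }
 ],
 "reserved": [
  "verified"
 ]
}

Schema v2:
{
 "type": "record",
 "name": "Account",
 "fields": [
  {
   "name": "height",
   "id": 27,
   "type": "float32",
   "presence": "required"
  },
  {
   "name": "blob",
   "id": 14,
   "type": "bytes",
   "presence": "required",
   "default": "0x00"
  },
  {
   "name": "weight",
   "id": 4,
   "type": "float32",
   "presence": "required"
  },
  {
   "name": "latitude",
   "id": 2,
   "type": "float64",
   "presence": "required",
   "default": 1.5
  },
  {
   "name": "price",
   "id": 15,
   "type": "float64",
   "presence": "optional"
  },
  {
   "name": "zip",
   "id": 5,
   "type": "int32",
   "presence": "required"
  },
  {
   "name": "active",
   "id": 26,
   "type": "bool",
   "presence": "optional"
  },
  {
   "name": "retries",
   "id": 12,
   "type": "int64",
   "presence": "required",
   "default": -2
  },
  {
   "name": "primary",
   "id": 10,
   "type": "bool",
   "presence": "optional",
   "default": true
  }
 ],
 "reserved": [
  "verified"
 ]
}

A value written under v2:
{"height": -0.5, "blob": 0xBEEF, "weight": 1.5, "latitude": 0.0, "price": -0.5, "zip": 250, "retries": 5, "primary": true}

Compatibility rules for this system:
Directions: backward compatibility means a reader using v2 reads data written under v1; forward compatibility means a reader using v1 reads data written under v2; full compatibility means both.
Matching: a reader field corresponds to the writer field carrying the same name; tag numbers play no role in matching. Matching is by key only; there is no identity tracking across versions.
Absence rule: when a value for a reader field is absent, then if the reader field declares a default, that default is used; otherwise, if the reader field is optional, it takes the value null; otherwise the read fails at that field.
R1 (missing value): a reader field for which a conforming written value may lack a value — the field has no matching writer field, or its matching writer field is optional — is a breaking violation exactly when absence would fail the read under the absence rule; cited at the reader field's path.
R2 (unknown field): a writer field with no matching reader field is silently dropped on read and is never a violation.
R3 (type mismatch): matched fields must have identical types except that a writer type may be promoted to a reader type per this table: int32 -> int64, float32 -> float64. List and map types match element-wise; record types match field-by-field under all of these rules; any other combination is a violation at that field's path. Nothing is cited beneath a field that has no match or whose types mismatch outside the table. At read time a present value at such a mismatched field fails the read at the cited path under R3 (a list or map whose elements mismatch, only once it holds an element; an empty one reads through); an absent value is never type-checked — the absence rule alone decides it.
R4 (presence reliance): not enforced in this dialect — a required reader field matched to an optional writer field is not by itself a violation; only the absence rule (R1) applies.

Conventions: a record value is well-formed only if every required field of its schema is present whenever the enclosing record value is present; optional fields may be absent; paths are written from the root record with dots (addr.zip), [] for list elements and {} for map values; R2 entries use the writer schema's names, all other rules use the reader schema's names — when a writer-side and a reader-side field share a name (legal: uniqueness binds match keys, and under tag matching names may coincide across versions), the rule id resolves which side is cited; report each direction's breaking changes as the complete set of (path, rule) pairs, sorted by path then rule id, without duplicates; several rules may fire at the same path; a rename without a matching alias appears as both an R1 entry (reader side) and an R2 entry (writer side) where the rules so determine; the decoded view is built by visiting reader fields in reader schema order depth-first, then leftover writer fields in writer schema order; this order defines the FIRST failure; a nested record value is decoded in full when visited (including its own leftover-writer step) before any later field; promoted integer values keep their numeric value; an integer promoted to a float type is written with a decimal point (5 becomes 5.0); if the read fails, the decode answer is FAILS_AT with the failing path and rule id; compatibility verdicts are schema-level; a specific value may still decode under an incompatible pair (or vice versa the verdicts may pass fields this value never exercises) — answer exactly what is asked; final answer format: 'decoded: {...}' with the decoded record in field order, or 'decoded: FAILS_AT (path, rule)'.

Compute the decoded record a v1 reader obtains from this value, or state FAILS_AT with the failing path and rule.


arrows below run writer -> reader for Account
decode walk for Account under reader schema v1:
  height := -0.5
  blob := 0xBEEF
  weight := 1.5
  latitude := 0.0
  price := -0.5
  zip := 250
  primary := true
  writer retries: unknown -> dropped
  => decoded: {"height": -0.5, "blob": 0xBEEF, "weight": 1.5, "latitude": 0.0, "price": -0.5, "zip": 250, "primary": true}
ruling out the remaining Account differences:
  added field active to record Account: optional bool, tag 26 (in v2 it sits immediately before primary) -> fires no rule on Account under this dialect and leaves the result unchanged
  field height in record Account: tag 3 changed to 27 -> fires no rule on Account under this dialect and leaves the result unchanged
  added field retries to record Account: required int64, tag 12, default -2 (in v2 it sits immediately before primary) -> fires no rule on Account under this dialect and leaves the result unchanged

decoded: {"height": -0.5, "blob": 0xBEEF, "weight": 1.5, "latitude": 0.0, "price": -0.5, "zip": 250, "primary": true}
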